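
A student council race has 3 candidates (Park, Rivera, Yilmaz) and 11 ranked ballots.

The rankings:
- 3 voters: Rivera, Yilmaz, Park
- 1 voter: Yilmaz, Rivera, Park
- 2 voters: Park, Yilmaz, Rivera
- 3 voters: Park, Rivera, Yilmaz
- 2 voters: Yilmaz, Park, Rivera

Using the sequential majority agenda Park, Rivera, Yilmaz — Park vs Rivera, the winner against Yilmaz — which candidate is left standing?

Yilmaz

Round 1: Park vs Rivera — 7–4, Park advances.
Round 2: Park vs Yilmaz — 5–6, Yilmaz advances.
Yilmaz survives the agenda.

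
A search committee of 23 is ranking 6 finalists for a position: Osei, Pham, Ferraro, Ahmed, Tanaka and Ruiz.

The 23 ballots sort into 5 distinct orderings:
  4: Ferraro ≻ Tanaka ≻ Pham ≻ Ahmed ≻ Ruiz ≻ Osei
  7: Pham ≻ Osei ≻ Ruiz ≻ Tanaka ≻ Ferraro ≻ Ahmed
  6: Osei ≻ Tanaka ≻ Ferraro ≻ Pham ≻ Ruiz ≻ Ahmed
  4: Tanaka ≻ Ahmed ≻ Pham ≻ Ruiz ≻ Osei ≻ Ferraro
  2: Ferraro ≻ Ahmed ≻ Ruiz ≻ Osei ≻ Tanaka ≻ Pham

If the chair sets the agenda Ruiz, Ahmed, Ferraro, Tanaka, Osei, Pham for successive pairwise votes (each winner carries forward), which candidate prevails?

Pham

Round 1: Ruiz vs Ahmed — 13–10, Ruiz advances.
Round 2: Ruiz vs Ferraro — 11–12, Ferraro advances.
Round 3: Ferraro vs Tanaka — 6–17, Tanaka advances.
Round 4: Tanaka vs Osei — 8–15, Osei advances.
Round 5: Osei vs Pham — 8–15, Pham advances.
Pham survives the agenda.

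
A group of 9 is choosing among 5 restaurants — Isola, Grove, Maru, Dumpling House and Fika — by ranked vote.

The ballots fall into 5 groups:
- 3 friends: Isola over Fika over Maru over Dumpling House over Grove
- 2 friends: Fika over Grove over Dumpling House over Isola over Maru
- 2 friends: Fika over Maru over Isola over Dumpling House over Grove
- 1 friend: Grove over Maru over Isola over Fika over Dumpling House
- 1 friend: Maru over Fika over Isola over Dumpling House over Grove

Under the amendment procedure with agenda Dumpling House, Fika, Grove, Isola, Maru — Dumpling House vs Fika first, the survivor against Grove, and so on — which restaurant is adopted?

Fika

Round 1: Dumpling House vs Fika — 0–9, Fika advances.
Round 2: Fika vs Grove — 8–1, Fika advances.
Round 3: Fika vs Isola — 5–4, Fika advances.
Round 4: Fika vs Maru — 7–2, Fika advances.
Fika survives the agenda.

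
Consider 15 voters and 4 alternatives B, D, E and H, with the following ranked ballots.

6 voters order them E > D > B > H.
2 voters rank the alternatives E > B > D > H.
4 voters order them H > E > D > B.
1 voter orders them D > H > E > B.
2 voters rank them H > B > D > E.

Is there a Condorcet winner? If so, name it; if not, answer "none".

E

Head-to-head results (15 voters):
B vs D: 4 to 11, D.
B vs E: B preferred on 2 ballots; E wins 13–2.
B vs H: 8 to 7, B.
D vs E: 3 to 12, E.
D vs H: 6+2+1 = 9 for D, 6 for H — D by 9–6.
E–H: E 8–7.
E wins every pairwise contest, so E is the Condorcet winner.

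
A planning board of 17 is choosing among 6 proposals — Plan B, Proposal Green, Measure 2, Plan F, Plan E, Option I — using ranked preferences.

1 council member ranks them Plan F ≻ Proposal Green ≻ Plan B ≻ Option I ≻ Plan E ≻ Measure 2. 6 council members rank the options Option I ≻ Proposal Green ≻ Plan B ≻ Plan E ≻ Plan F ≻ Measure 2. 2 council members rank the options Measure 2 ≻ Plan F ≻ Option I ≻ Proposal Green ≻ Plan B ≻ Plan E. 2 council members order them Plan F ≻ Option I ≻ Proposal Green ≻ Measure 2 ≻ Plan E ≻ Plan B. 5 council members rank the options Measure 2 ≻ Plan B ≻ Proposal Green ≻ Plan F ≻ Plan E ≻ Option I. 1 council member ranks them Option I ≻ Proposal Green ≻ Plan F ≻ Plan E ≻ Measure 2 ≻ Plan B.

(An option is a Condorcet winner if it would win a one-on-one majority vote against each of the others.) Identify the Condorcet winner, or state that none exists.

none

Check each pair by majority over 17 ballots:
Plan B vs Proposal Green: Plan B is ranked higher on 5 ballots, Proposal Green on 12. Proposal Green wins 12–5.
Plan B–Measure 2: Measure 2 10–7.
Plan B vs Plan F: Plan B wins 11–6.
Plan B vs Plan E: Plan B wins 14–3.
Plan B vs Option I: Plan B preferred on 1+5 = 6 ballots; Option I wins 11–6.
Proposal Green vs Measure 2: Proposal Green wins 10–7.
Proposal Green vs Plan F: 6+5+1 = 12 for Proposal Green, 5 for Plan F — Proposal Green by 12–5.
Proposal Green vs Plan E: Proposal Green is ranked higher on 1+6+2+2+5+1 = 17 ballots, Plan E on 0. Proposal Green wins 17–0.
Proposal Green vs Option I: 6 to 11, Option I.
Measure 2 vs Plan F: 7 to 10, Plan F.
Measure 2–Plan E: Measure 2 9–8.
Measure 2 vs Option I: Option I, 10–7.
Plan F–Plan E: Plan F 11–6.
Plan F vs Option I: 1+2+2+5 = 10 for Plan F, 7 for Option I — Plan F by 10–7.
Plan E–Option I: Option I 12–5.
No option is unbeaten: Plan B loses to Proposal Green; Proposal Green loses to Option I; Measure 2 loses to Proposal Green; Plan F loses to Plan B; Plan E loses to Plan B; Option I loses to Plan F. In particular Plan B > Plan F > Measure 2 > Plan B is a majority cycle — no Condorcet winner exists.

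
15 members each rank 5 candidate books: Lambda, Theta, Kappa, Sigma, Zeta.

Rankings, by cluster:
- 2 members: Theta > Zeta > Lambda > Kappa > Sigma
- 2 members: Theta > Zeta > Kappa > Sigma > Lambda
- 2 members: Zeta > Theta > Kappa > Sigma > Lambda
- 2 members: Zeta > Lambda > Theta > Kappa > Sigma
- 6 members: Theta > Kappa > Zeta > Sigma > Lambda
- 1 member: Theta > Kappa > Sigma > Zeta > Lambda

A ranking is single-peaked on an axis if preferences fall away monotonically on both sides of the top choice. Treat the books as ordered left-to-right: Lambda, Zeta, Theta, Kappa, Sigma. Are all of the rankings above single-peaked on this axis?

Axis positions: Lambda=1, Zeta=2, Theta=3, Kappa=4, Sigma=5.
Cluster 1 (peak Theta at position 3): ranking walks positions 3-2-1-4-5, expanding outward from the peak — single-peaked.
Cluster 2 (peak Theta at position 3): ranking walks positions 3-2-4-5-1, expanding outward from the peak — single-peaked.
Cluster 3 (peak Zeta at position 2): ranking walks positions 2-3-4-5-1, expanding outward from the peak — single-peaked.
Cluster 4 (peak Zeta at position 2): ranking walks positions 2-1-3-4-5, expanding outward from the peak — single-peaked.
Cluster 5 (peak Theta at position 3): ranking walks positions 3-4-2-5-1, expanding outward from the peak — single-peaked.
Cluster 6 (peak Theta at position 3): ranking walks positions 3-4-5-2-1, expanding outward from the peak — single-peaked.
Every ranking is single-peaked on this axis.

yes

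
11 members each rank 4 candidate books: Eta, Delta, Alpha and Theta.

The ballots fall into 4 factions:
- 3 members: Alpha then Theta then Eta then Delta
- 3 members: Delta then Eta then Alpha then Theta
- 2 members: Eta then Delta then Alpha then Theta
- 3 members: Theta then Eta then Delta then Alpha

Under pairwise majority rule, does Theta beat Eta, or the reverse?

Ballots ranking Theta above Eta: 3 + 3 = 6.
Ballots ranking Eta above Theta: 11 − 6 = 5.
Theta wins the head-to-head 6–5.

Theta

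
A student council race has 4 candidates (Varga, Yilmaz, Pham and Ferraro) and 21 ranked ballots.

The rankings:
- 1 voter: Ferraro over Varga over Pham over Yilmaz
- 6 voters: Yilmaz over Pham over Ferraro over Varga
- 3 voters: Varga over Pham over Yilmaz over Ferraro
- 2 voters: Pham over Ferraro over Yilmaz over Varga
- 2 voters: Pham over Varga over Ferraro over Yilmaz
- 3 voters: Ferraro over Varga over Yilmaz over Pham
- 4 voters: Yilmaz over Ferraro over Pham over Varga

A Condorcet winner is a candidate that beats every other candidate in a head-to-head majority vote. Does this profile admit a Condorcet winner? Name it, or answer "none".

Yilmaz

Head-to-head results (21 voters):
Varga–Yilmaz: Yilmaz 12–9.
Varga vs Pham: Pham wins 14–7.
Varga vs Ferraro: Ferraro wins 16–5.
Yilmaz–Pham: Yilmaz 13–8.
Yilmaz–Ferraro: Yilmaz 13–8.
Pham vs Ferraro: Pham wins 13–8.
Yilmaz wins every pairwise contest, so Yilmaz is the Condorcet winner.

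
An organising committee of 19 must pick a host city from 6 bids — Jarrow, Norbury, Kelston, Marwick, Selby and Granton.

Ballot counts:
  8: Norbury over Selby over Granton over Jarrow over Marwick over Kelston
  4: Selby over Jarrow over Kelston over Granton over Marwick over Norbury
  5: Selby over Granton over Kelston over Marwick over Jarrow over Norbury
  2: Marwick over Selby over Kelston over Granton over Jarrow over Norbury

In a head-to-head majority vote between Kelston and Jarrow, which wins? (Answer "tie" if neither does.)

Ballots ranking Kelston above Jarrow: 5 + 2 = 7.
Ballots ranking Jarrow above Kelston: 19 − 7 = 12.
Jarrow wins the head-to-head 12–7.

Jarrow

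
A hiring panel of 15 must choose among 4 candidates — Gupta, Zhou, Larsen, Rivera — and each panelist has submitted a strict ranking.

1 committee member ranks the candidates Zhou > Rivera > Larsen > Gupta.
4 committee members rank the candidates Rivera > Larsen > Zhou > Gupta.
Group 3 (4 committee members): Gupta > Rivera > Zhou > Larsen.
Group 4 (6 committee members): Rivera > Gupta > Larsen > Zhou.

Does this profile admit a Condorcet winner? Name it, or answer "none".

Rivera

Head-to-head results (15 committee members):
Gupta vs Zhou: Gupta wins 10–5.
Gupta–Larsen: Gupta 10–5.
Gupta vs Rivera: Gupta preferred on 4 ballots; Rivera wins 11–4.
Zhou vs Larsen: 1+4 = 5 for Zhou, 10 for Larsen — Larsen by 10–5.
Zhou–Rivera: Rivera 14–1.
Larsen vs Rivera: Rivera, 15–0.
Rivera beats each of Gupta, Zhou, Larsen — Rivera is the Condorcet winner.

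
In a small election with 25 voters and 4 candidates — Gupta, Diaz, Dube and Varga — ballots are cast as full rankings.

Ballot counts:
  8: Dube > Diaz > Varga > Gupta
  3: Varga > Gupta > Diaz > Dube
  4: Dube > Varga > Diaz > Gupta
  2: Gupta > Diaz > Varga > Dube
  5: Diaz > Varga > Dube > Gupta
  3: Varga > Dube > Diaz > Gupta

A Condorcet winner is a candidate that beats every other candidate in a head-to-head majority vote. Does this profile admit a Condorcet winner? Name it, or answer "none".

none

Head-to-head results (25 voters):
Gupta–Diaz: Diaz 20–5.
Gupta vs Dube: Dube, 20–5.
Gupta–Varga: Varga 23–2.
Diaz vs Dube: Dube, 15–10.
Diaz–Varga: Diaz 15–10.
Dube vs Varga: Varga, 13–12.
Each candidate drops at least one matchup (Gupta loses to Diaz; Diaz loses to Dube; Dube loses to Varga; Varga loses to Diaz); the cycle Diaz > Varga > Dube > Diaz rules out a Condorcet winner.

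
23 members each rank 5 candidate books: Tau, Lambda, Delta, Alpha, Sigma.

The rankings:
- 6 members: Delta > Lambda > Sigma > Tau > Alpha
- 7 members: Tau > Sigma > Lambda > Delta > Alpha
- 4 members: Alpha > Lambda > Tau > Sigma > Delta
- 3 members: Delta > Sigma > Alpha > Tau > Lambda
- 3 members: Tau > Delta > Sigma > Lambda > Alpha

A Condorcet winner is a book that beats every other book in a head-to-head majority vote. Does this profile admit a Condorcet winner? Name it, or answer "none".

Pairwise majorities:
Tau–Lambda: Tau 13–10.
Tau–Delta: Tau 14–9.
Tau vs Alpha: Tau wins 16–7.
Tau vs Sigma: Tau, 14–9.
Lambda vs Delta: Delta, 12–11.
Lambda vs Alpha: Lambda, 16–7.
Lambda vs Sigma: Sigma wins 13–10.
Delta–Alpha: Delta 19–4.
Delta vs Sigma: Delta, 12–11.
Alpha–Sigma: Sigma 19–4.
Tau beats each of Lambda, Delta, Alpha, Sigma — Tau is the Condorcet winner.

Tau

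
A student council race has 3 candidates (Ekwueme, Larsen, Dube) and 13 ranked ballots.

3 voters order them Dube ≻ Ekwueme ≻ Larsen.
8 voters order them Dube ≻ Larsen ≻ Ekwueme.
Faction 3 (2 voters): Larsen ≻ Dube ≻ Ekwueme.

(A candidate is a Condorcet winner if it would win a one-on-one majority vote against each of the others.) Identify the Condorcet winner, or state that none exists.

Pairwise majorities:
Ekwueme vs Larsen: 3 for Ekwueme, 10 for Larsen — Larsen by 10–3.
Ekwueme vs Dube: 0 for Ekwueme, 13 for Dube — Dube by 13–0.
Larsen–Dube: Dube 11–2.
Dube defeats every rival head-to-head and is the Condorcet winner.

Dube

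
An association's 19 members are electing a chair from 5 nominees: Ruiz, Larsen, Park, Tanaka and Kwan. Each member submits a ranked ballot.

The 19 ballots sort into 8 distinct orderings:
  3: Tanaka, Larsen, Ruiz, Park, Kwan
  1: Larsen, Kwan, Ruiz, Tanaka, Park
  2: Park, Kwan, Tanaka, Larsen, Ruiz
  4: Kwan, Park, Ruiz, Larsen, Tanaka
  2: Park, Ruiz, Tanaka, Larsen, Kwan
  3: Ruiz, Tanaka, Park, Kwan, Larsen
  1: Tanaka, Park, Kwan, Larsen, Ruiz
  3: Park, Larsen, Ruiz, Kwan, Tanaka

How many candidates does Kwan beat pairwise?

Kwan against each rival (19 voters):
Kwan vs Ruiz: 8 to 11, Ruiz.
Kwan vs Larsen: 2+4+3+1 = 10 for Kwan, 9 for Larsen — Kwan by 10–9.
Kwan vs Park: Park, 14–5.
Kwan vs Tanaka: Kwan, 10–9.
Kwan beats Larsen, Tanaka; loses to Ruiz, Park — 2 pairwise wins.

2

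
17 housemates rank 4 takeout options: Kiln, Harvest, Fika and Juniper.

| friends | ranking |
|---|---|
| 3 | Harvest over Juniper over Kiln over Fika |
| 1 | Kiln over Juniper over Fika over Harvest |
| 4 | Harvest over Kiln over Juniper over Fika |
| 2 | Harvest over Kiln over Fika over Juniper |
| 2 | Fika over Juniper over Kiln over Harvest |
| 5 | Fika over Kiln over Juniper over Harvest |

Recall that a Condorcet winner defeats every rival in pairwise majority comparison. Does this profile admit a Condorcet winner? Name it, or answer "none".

Harvest

Head-to-head results (17 friends):
Kiln vs Harvest: Kiln preferred on 1+2+5 = 8 ballots; Harvest wins 9–8.
Kiln vs Fika: Kiln preferred on 3+1+4+2 = 10 ballots; Kiln wins 10–7.
Kiln vs Juniper: 1+4+2+5 = 12 for Kiln, 5 for Juniper — Kiln by 12–5.
Harvest vs Fika: 3+4+2 = 9 for Harvest, 8 for Fika — Harvest by 9–8.
Harvest vs Juniper: Harvest preferred on 3+4+2 = 9 ballots; Harvest wins 9–8.
Fika vs Juniper: Fika preferred on 2+2+5 = 9 ballots; Fika wins 9–8.
Harvest wins every pairwise contest, so Harvest is the Condorcet winner.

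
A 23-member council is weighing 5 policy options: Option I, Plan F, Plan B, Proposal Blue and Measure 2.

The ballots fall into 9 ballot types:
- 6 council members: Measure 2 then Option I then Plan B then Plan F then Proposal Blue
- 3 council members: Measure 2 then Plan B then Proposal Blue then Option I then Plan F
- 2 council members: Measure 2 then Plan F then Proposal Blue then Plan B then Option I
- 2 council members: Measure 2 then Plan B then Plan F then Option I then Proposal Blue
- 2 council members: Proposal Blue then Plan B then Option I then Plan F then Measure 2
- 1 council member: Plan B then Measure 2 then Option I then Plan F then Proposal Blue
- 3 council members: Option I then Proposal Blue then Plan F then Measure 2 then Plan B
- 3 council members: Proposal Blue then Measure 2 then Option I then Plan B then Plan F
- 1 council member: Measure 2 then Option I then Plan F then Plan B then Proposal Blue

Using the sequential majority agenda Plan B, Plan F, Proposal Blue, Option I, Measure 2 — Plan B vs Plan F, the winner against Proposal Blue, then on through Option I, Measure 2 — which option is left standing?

Round 1: Plan B vs Plan F — 17–6, Plan B advances.
Round 2: Plan B vs Proposal Blue — 13–10, Plan B advances.
Round 3: Plan B vs Option I — 10–13, Option I advances.
Round 4: Option I vs Measure 2 — 5–18, Measure 2 advances.
The agenda winner is Measure 2.

Measure 2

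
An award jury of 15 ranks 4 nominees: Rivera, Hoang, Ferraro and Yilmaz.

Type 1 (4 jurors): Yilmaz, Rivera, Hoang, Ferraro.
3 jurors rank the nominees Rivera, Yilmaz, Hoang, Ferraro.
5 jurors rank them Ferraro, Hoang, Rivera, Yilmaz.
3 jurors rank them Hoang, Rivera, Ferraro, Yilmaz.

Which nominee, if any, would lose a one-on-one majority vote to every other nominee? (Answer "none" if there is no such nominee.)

Head-to-head results (15 jurors):
Rivera vs Hoang: 7 to 8, Hoang.
Rivera vs Ferraro: Rivera, 10–5.
Rivera vs Yilmaz: 11 to 4, Rivera.
Hoang–Ferraro: Hoang 10–5.
Hoang vs Yilmaz: Hoang, 8–7.
Ferraro vs Yilmaz: Ferraro, 8–7.
Only Yilmaz has no wins; Yilmaz is the Condorcet loser.

Yilmaz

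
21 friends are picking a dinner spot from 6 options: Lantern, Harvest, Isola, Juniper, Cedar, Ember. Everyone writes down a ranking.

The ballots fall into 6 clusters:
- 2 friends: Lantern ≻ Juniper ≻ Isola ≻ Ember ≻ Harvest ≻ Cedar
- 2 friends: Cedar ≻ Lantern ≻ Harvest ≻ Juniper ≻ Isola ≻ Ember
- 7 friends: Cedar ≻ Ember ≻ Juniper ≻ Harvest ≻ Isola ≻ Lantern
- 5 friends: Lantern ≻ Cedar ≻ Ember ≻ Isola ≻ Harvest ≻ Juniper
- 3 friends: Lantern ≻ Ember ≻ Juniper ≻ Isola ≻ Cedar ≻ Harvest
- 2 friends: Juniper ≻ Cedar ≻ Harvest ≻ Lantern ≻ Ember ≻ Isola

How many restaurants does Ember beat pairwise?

3

Ember against each rival (21 friends):
Ember vs Lantern: Lantern wins 14–7.
Ember vs Harvest: Ember is ranked higher on 2+7+5+3 = 17 ballots, Harvest on 4. Ember wins 17–4.
Ember vs Isola: Ember wins 17–4.
Ember vs Juniper: Ember preferred on 7+5+3 = 15 ballots; Ember wins 15–6.
Ember vs Cedar: Cedar, 16–5.
Ember beats Harvest, Isola, Juniper; loses to Lantern, Cedar — 3 pairwise wins.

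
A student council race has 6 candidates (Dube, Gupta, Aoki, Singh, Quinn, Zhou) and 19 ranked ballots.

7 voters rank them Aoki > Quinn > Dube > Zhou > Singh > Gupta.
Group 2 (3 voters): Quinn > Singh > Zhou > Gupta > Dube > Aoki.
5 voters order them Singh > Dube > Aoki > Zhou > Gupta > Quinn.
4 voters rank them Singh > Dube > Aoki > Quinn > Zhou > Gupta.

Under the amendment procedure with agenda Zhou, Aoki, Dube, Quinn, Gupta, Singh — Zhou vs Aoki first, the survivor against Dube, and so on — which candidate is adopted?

Quinn

Round 1: Zhou vs Aoki — 3–16, Aoki advances.
Round 2: Aoki vs Dube — 7–12, Dube advances.
Round 3: Dube vs Quinn — 9–10, Quinn advances.
Round 4: Quinn vs Gupta — 14–5, Quinn advances.
Round 5: Quinn vs Singh — 10–9, Quinn advances.
Quinn survives the agenda.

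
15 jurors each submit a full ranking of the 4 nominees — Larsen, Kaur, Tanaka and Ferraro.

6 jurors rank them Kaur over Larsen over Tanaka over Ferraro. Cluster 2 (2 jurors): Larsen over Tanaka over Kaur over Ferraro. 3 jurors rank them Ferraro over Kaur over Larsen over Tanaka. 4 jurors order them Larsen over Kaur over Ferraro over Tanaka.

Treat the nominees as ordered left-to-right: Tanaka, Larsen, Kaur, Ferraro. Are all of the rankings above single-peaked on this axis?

yes

Axis positions: Tanaka=1, Larsen=2, Kaur=3, Ferraro=4.
Cluster 1 (peak Kaur at position 3): ranking walks positions 3-2-1-4, expanding outward from the peak — single-peaked.
Cluster 2 (peak Larsen at position 2): ranking walks positions 2-1-3-4, expanding outward from the peak — single-peaked.
Cluster 3 (peak Ferraro at position 4): ranking walks positions 4-3-2-1, expanding outward from the peak — single-peaked.
Cluster 4 (peak Larsen at position 2): ranking walks positions 2-3-4-1, expanding outward from the peak — single-peaked.
Every ranking is single-peaked on this axis.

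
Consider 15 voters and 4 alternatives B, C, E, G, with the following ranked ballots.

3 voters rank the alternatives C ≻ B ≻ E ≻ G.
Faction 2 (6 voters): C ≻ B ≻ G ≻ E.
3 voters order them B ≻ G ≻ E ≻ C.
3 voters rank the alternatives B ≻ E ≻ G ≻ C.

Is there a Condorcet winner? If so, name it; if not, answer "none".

C

Head-to-head results (15 voters):
B vs C: B preferred on 3+3 = 6 ballots; C wins 9–6.
B vs E: 15 to 0, B.
B vs G: B preferred on 3+6+3+3 = 15 ballots; B wins 15–0.
C vs E: C is ranked higher on 3+6 = 9 ballots, E on 6. C wins 9–6.
C vs G: 3+6 = 9 for C, 6 for G — C by 9–6.
E vs G: 3+3 = 6 for E, 9 for G — G by 9–6.
C defeats every rival head-to-head and is the Condorcet winner.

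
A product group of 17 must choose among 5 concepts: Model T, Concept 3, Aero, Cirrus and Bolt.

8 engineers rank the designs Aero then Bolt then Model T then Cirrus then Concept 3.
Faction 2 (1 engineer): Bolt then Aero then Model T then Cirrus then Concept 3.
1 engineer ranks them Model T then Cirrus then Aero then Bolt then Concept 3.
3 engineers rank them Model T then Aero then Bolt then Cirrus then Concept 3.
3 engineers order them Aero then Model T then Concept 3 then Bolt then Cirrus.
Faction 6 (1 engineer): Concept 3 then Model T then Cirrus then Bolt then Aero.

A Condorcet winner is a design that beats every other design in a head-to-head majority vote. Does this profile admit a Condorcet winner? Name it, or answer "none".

Check each pair by majority over 17 ballots:
Model T–Concept 3: Model T 16–1.
Model T vs Aero: Aero, 12–5.
Model T vs Cirrus: Model T wins 17–0.
Model T vs Bolt: Bolt wins 9–8.
Concept 3 vs Aero: Aero wins 16–1.
Concept 3 vs Cirrus: Cirrus, 13–4.
Concept 3 vs Bolt: Bolt, 13–4.
Aero–Cirrus: Aero 15–2.
Aero vs Bolt: Aero, 15–2.
Cirrus–Bolt: Bolt 15–2.
Only Aero has no losses; Aero is the Condorcet winner.

Aero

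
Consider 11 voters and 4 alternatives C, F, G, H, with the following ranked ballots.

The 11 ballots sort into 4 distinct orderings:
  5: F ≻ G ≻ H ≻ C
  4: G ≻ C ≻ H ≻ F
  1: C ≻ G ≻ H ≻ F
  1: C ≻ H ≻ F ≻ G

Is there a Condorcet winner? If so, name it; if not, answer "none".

Head-to-head results (11 voters):
C vs F: C, 6–5.
C vs G: C is ranked higher on 1+1 = 2 ballots, G on 9. G wins 9–2.
C vs H: C wins 6–5.
F vs G: 5+1 = 6 for F, 5 for G — F by 6–5.
F vs H: 5 for F, 6 for H — H by 6–5.
G vs H: G, 10–1.
Each alternative drops at least one matchup (C loses to G; F loses to C; G loses to F; H loses to C); the cycle C > F > G > C rules out a Condorcet winner.

none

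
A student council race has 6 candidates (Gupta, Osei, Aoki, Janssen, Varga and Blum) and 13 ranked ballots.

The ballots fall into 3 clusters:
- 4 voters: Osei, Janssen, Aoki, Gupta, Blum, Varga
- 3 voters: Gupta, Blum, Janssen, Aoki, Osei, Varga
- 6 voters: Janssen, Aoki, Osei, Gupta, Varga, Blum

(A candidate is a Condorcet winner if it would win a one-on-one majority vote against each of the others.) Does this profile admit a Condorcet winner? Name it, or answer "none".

Head-to-head results (13 voters):
Gupta vs Osei: Gupta preferred on 3 ballots; Osei wins 10–3.
Gupta vs Aoki: 3 to 10, Aoki.
Gupta vs Janssen: Gupta is ranked higher on 3 ballots, Janssen on 10. Janssen wins 10–3.
Gupta vs Varga: 13 to 0, Gupta.
Gupta vs Blum: Gupta is ranked higher on 4+3+6 = 13 ballots, Blum on 0. Gupta wins 13–0.
Osei vs Aoki: Osei is ranked higher on 4 ballots, Aoki on 9. Aoki wins 9–4.
Osei vs Janssen: 4 to 9, Janssen.
Osei vs Varga: Osei preferred on 4+3+6 = 13 ballots; Osei wins 13–0.
Osei vs Blum: 4+6 = 10 for Osei, 3 for Blum — Osei by 10–3.
Aoki vs Janssen: Aoki preferred on 0 ballots; Janssen wins 13–0.
Aoki vs Varga: 13 to 0, Aoki.
Aoki vs Blum: 10 to 3, Aoki.
Janssen vs Varga: 4+3+6 = 13 for Janssen, 0 for Varga — Janssen by 13–0.
Janssen vs Blum: 10 to 3, Janssen.
Varga vs Blum: 6 to 7, Blum.
Janssen wins every pairwise contest, so Janssen is the Condorcet winner.

Janssen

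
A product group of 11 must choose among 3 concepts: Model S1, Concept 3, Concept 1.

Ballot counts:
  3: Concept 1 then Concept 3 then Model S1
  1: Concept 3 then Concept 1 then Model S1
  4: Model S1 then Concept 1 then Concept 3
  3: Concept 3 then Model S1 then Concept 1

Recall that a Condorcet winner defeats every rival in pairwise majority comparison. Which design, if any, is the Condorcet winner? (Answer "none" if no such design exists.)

none

Head-to-head results (11 engineers):
Model S1 vs Concept 3: Concept 3, 7–4.
Model S1 vs Concept 1: Model S1 wins 7–4.
Concept 3 vs Concept 1: Concept 1, 7–4.
Each design drops at least one matchup (Model S1 loses to Concept 3; Concept 3 loses to Concept 1; Concept 1 loses to Model S1); the cycle Model S1 beats Concept 1 beats Concept 3 beats Model S1 rules out a Condorcet winner.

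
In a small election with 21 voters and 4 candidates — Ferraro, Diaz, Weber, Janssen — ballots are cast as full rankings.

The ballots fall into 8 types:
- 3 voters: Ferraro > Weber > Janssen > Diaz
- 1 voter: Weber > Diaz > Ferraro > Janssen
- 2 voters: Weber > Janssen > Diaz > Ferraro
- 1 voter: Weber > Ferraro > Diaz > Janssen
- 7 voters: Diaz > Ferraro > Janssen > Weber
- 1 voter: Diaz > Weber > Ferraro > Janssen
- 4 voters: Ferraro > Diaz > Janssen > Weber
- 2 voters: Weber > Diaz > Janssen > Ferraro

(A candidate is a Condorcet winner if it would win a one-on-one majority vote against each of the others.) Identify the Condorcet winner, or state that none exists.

Diaz

Pairwise majorities:
Ferraro–Diaz: Diaz 13–8.
Ferraro–Weber: Ferraro 14–7.
Ferraro vs Janssen: Ferraro, 17–4.
Diaz vs Weber: Diaz wins 12–9.
Diaz–Janssen: Diaz 16–5.
Weber vs Janssen: Janssen wins 11–10.
Only Diaz has no losses; Diaz is the Condorcet winner.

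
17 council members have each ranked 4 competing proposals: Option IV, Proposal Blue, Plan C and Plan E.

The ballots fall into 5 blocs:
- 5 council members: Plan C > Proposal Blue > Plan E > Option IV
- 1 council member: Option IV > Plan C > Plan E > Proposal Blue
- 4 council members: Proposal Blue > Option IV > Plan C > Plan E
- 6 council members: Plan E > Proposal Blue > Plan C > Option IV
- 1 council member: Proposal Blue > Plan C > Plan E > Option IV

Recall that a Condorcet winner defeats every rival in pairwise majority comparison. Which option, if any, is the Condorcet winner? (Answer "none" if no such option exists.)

Pairwise majorities:
Option IV vs Proposal Blue: 1 to 16, Proposal Blue.
Option IV vs Plan C: Option IV preferred on 1+4 = 5 ballots; Plan C wins 12–5.
Option IV vs Plan E: Option IV is ranked higher on 1+4 = 5 ballots, Plan E on 12. Plan E wins 12–5.
Proposal Blue vs Plan C: Proposal Blue is ranked higher on 4+6+1 = 11 ballots, Plan C on 6. Proposal Blue wins 11–6.
Proposal Blue vs Plan E: Proposal Blue is ranked higher on 5+4+1 = 10 ballots, Plan E on 7. Proposal Blue wins 10–7.
Plan C vs Plan E: Plan C is ranked higher on 5+1+4+1 = 11 ballots, Plan E on 6. Plan C wins 11–6.
Proposal Blue wins every pairwise contest, so Proposal Blue is the Condorcet winner.

Proposal Blue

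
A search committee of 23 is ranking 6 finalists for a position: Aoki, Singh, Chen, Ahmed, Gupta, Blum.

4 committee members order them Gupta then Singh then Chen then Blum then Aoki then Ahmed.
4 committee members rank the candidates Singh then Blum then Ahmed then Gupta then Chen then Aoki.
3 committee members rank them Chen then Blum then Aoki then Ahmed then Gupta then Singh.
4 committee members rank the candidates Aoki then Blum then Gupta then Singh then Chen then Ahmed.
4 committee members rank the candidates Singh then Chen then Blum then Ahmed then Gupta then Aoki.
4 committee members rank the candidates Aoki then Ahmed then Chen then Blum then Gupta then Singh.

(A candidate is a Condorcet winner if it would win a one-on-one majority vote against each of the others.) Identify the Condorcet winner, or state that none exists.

none

Head-to-head results (23 committee members):
Aoki vs Singh: Singh, 12–11.
Aoki vs Chen: 8 to 15, Chen.
Aoki vs Ahmed: Aoki is ranked higher on 4+3+4+4 = 15 ballots, Ahmed on 8. Aoki wins 15–8.
Aoki vs Gupta: Aoki preferred on 3+4+4 = 11 ballots; Gupta wins 12–11.
Aoki vs Blum: Aoki preferred on 4+4 = 8 ballots; Blum wins 15–8.
Singh vs Chen: Singh, 16–7.
Singh vs Ahmed: Singh preferred on 4+4+4+4 = 16 ballots; Singh wins 16–7.
Singh vs Gupta: Singh preferred on 4+4 = 8 ballots; Gupta wins 15–8.
Singh vs Blum: Singh, 12–11.
Chen vs Ahmed: 15 to 8, Chen.
Chen vs Gupta: Chen preferred on 3+4+4 = 11 ballots; Gupta wins 12–11.
Chen vs Blum: 4+3+4+4 = 15 for Chen, 8 for Blum — Chen by 15–8.
Ahmed–Gupta: Ahmed 15–8.
Ahmed vs Blum: Blum, 19–4.
Gupta–Blum: Blum 19–4.
Each candidate drops at least one matchup (Aoki loses to Singh; Singh loses to Gupta; Chen loses to Singh; Ahmed loses to Aoki; Gupta loses to Ahmed; Blum loses to Singh); the cycle Aoki > Ahmed > Gupta > Aoki rules out a Condorcet winner.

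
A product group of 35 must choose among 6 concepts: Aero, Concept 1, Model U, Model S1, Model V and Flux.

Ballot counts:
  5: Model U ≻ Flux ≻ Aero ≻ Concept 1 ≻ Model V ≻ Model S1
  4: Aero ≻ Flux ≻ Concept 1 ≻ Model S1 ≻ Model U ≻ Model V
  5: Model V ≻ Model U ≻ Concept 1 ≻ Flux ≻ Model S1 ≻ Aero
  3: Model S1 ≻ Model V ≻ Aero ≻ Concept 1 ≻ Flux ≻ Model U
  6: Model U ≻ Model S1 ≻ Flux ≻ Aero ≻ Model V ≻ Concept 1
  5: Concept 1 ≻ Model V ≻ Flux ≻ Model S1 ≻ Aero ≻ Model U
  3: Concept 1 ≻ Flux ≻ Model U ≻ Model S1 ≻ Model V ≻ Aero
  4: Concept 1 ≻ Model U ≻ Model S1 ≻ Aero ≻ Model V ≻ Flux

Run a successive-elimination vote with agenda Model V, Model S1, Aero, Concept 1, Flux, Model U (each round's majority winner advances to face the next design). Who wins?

Concept 1

Round 1: Model V vs Model S1 — 15–20, Model S1 advances.
Round 2: Model S1 vs Aero — 26–9, Model S1 advances.
Round 3: Model S1 vs Concept 1 — 9–26, Concept 1 advances.
Round 4: Concept 1 vs Flux — 20–15, Concept 1 advances.
Round 5: Concept 1 vs Model U — 19–16, Concept 1 advances.
The agenda winner is Concept 1.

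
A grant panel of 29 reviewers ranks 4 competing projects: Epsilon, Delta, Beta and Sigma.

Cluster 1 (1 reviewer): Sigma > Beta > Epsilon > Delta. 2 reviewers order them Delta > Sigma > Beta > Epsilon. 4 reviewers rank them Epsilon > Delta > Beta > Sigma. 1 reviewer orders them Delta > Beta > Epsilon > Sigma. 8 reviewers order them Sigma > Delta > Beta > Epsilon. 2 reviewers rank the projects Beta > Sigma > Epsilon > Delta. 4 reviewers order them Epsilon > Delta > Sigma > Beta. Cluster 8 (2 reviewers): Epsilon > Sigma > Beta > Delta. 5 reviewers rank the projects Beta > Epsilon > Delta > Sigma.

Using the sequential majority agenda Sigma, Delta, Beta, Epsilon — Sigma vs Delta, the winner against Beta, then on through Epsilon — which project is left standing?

Epsilon

Round 1: Sigma vs Delta — 13–16, Delta advances.
Round 2: Delta vs Beta — 19–10, Delta advances.
Round 3: Delta vs Epsilon — 11–18, Epsilon advances.
The agenda winner is Epsilon.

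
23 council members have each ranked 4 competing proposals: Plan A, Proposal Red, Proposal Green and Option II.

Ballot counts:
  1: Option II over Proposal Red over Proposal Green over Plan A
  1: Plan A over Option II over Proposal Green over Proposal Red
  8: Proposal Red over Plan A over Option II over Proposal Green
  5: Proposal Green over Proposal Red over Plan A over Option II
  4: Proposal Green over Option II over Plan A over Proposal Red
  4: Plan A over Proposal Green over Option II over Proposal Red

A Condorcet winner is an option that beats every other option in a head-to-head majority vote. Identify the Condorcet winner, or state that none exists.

Pairwise majorities:
Plan A vs Proposal Red: Proposal Red, 14–9.
Plan A vs Proposal Green: Plan A wins 13–10.
Plan A vs Option II: Plan A, 18–5.
Proposal Red vs Proposal Green: Proposal Green wins 14–9.
Proposal Red–Option II: Proposal Red 13–10.
Proposal Green vs Option II: Proposal Green, 13–10.
No option is unbeaten: Plan A loses to Proposal Red; Proposal Red loses to Proposal Green; Proposal Green loses to Plan A; Option II loses to Plan A. In particular Plan A beats Proposal Green beats Proposal Red beats Plan A is a majority cycle — no Condorcet winner exists.

none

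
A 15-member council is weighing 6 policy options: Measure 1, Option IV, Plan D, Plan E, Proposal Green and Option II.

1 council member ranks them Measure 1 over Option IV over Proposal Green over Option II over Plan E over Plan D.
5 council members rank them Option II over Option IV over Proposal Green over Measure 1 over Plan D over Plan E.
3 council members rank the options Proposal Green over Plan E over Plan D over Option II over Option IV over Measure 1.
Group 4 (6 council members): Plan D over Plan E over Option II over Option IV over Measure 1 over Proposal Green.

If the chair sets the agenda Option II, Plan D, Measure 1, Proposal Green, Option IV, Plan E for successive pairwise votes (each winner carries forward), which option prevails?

Plan E

Round 1: Option II vs Plan D — 6–9, Plan D advances.
Round 2: Plan D vs Measure 1 — 9–6, Plan D advances.
Round 3: Plan D vs Proposal Green — 6–9, Proposal Green advances.
Round 4: Proposal Green vs Option IV — 3–12, Option IV advances.
Round 5: Option IV vs Plan E — 6–9, Plan E advances.
Plan E survives the agenda.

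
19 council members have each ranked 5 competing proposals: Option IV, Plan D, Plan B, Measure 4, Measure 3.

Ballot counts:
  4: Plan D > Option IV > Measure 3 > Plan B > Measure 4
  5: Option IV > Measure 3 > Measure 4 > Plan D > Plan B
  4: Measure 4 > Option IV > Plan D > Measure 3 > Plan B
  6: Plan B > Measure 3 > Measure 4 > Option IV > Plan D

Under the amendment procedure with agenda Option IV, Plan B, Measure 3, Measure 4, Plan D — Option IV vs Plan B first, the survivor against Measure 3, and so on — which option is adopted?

Round 1: Option IV vs Plan B — 13–6, Option IV advances.
Round 2: Option IV vs Measure 3 — 13–6, Option IV advances.
Round 3: Option IV vs Measure 4 — 9–10, Measure 4 advances.
Round 4: Measure 4 vs Plan D — 15–4, Measure 4 advances.
The agenda winner is Measure 4.

Measure 4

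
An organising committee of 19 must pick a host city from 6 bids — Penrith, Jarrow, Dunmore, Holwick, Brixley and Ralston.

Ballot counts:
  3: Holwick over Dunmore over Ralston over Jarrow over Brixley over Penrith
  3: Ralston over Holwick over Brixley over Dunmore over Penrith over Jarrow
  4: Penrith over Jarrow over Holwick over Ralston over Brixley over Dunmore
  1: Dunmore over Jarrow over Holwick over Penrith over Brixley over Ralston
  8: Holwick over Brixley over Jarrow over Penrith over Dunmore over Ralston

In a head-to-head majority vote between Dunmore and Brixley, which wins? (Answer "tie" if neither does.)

Ballots ranking Dunmore above Brixley: 3 + 1 = 4.
Ballots ranking Brixley above Dunmore: 19 − 4 = 15.
Brixley wins the head-to-head 15–4.

Brixley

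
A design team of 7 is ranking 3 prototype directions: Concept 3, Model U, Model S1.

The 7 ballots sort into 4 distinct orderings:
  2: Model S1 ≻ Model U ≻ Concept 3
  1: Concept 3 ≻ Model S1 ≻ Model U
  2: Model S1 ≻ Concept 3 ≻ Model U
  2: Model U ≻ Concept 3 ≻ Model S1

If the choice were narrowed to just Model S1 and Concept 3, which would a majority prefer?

Ballots ranking Model S1 above Concept 3: 2 + 2 = 4.
Ballots ranking Concept 3 above Model S1: 7 − 4 = 3.
Model S1 wins the head-to-head 4–3.

Model S1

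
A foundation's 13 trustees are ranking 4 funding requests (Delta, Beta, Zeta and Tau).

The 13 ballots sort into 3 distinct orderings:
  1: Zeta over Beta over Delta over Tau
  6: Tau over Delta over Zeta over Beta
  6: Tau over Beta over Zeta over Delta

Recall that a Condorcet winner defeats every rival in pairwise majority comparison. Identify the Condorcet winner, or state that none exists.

Pairwise majorities:
Delta vs Beta: 6 to 7, Beta.
Delta–Zeta: Zeta 7–6.
Delta vs Tau: Delta is ranked higher on 1 ballot, Tau on 12. Tau wins 12–1.
Beta vs Zeta: Zeta, 7–6.
Beta vs Tau: Tau, 12–1.
Zeta vs Tau: Tau, 12–1.
Tau defeats every rival head-to-head and is the Condorcet winner.

Tau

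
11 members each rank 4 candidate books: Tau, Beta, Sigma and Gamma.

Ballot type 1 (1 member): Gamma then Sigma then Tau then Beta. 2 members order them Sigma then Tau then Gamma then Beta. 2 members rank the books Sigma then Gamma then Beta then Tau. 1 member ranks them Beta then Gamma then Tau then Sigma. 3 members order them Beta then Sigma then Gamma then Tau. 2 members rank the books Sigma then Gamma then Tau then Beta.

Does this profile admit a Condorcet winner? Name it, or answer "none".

Sigma

Head-to-head results (11 members):
Tau vs Beta: Beta wins 6–5.
Tau vs Sigma: 1 for Tau, 10 for Sigma — Sigma by 10–1.
Tau vs Gamma: 2 for Tau, 9 for Gamma — Gamma by 9–2.
Beta vs Sigma: 1+3 = 4 for Beta, 7 for Sigma — Sigma by 7–4.
Beta vs Gamma: Gamma, 7–4.
Sigma vs Gamma: 2+2+3+2 = 9 for Sigma, 2 for Gamma — Sigma by 9–2.
Sigma wins every pairwise contest, so Sigma is the Condorcet winner.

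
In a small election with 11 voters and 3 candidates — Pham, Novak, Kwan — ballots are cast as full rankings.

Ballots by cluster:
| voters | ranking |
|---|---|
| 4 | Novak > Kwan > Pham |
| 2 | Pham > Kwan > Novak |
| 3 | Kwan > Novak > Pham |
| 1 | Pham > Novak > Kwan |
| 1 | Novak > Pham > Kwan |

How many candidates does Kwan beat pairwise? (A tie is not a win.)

1

Kwan against each rival (11 voters):
Kwan vs Pham: Kwan preferred on 4+3 = 7 ballots; Kwan wins 7–4.
Kwan vs Novak: Kwan preferred on 2+3 = 5 ballots; Novak wins 6–5.
Kwan beats Pham; loses to Novak — 1 pairwise win.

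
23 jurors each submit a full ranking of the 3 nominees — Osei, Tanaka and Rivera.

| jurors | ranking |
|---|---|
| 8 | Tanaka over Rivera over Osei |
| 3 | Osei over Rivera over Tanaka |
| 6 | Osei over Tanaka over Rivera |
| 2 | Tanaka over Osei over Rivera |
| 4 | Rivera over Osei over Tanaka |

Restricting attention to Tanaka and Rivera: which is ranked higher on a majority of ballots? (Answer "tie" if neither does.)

Ballots ranking Tanaka above Rivera: 8 + 6 + 2 = 16.
Ballots ranking Rivera above Tanaka: 23 − 16 = 7.
Tanaka wins the head-to-head 16–7.

Tanaka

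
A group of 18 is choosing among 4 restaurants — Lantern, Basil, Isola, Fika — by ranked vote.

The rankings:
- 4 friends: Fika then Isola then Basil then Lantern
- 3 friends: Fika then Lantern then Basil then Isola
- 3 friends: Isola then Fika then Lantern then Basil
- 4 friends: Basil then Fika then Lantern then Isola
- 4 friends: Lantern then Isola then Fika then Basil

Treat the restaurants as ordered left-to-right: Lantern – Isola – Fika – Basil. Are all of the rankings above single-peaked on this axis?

Axis positions: Lantern=1, Isola=2, Fika=3, Basil=4.
Cluster 1 (peak Fika at position 3): ranking walks positions 3-2-4-1, expanding outward from the peak — single-peaked.
Cluster 2: ranking walks positions 3-1-4-2; Lantern is ranked above Isola even though Isola lies between Lantern and the peak Fika on the axis — preferences dip and rise again. Not single-peaked.
Cluster 3 (peak Isola at position 2): ranking walks positions 2-3-1-4, expanding outward from the peak — single-peaked.
Cluster 4: ranking walks positions 4-3-1-2; Lantern is ranked above Isola even though Isola lies between Lantern and the peak Basil on the axis — preferences dip and rise again. Not single-peaked.
Cluster 5 (peak Lantern at position 1): ranking walks positions 1-2-3-4, expanding outward from the peak — single-peaked.
Cluster 2 violates single-peakedness, so the profile is not single-peaked on this axis.

no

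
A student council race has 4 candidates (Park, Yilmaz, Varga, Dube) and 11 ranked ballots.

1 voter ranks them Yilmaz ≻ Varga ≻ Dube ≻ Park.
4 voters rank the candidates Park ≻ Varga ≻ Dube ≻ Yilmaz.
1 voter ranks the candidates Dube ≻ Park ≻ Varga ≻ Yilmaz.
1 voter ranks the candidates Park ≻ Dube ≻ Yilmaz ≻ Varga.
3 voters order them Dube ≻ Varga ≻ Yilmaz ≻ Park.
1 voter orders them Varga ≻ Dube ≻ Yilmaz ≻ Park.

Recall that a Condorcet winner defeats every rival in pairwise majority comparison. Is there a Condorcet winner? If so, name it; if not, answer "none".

none

Head-to-head results (11 voters):
Park vs Yilmaz: Park preferred on 4+1+1 = 6 ballots; Park wins 6–5.
Park vs Varga: Park is ranked higher on 4+1+1 = 6 ballots, Varga on 5. Park wins 6–5.
Park vs Dube: Park preferred on 4+1 = 5 ballots; Dube wins 6–5.
Yilmaz vs Varga: 1+1 = 2 for Yilmaz, 9 for Varga — Varga by 9–2.
Yilmaz vs Dube: Yilmaz preferred on 1 ballot; Dube wins 10–1.
Varga vs Dube: 6 to 5, Varga.
Each candidate drops at least one matchup (Park loses to Dube; Yilmaz loses to Park; Varga loses to Park; Dube loses to Varga); the cycle Park → Varga → Dube → Park rules out a Condorcet winner.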